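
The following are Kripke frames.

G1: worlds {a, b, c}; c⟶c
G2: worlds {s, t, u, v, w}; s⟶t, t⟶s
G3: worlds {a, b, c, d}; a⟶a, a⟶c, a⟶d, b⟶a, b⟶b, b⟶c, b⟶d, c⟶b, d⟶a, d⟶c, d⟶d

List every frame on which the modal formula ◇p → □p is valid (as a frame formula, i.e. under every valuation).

This is the axiom for partial functionality; its first-order frame correspondent is ∀x ∀y ∀z (Rxy ∧ Rxz → y = z).
G1: holds.
G2: holds.
G3: fails — a sees both a and c.
Valid on: G1, G2.

G1, G2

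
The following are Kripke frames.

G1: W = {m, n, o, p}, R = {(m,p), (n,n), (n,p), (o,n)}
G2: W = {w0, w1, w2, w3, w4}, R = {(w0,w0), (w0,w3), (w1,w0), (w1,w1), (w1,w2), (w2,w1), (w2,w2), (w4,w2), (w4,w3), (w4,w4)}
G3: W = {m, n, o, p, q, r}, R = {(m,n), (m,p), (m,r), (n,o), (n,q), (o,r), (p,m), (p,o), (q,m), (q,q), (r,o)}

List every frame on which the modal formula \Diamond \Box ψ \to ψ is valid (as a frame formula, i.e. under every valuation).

This is the axiom for symmetry; its first-order frame correspondent is \forall x \forall y (Rxy \to Ryx).
G1: fails — Ron but not Rno.
G2: fails — Rw1w0 but not Rw0w1.
G3: fails — Rmr but not Rrm.

none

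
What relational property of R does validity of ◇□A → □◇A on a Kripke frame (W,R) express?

Suppose ◇□A→□◇A is valid. Take Rxy, Rxz and set V(A)={w : Ryw}. Then □A at y so ◇□A at x, so □◇A at x, so ◇A at z, giving w with Rzw and Ryw.

convergence: ∀x ∀y ∀z (Rxy ∧ Rxz → ∃w (Ryw ∧ Rzw))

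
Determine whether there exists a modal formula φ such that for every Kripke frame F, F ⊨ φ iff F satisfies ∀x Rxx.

Yes — defined by □r → r

The condition is reflexivity. A defining modal formula is □r → r.
Suppose □r→r is valid. At any x set V(r)={w : Rxw}. Then □r holds at x, so r holds at x, i.e. Rxx.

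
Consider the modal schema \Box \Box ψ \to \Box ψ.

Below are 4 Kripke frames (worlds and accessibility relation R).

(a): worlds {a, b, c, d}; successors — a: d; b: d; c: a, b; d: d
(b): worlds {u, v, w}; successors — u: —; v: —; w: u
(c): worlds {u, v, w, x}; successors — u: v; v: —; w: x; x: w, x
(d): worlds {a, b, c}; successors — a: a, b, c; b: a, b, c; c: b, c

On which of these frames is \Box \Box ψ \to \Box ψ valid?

The schema corresponds to density: \forall x \forall y (Rxy \to \exists z (Rxz \wedge Rzy)).
(a): fails — Rcb but no z with Rcz and Rzb.
(b): fails — Rwu but no z with Rwz and Rzu.
(c): fails — Ruv but no z with Ruz and Rzv.
(d): condition met.
Valid on: (d).

(d)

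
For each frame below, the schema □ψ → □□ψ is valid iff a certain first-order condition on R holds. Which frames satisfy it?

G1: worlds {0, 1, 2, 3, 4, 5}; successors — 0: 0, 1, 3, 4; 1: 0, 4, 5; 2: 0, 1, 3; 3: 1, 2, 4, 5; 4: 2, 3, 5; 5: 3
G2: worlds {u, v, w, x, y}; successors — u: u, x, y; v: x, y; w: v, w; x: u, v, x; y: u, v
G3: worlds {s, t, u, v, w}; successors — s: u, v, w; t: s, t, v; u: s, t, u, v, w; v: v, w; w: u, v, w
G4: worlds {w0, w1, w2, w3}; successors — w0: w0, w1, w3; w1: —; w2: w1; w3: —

The schema corresponds to transitivity: ∀x ∀y ∀z (Rxy ∧ Ryz → Rxz).
G1: fails — R10 and R01 but not R11.
G2: fails — Rvx and Rxu but not Rvu.
G3: fails — Rtv and Rvw but not Rtw.
G4: ✓.
Valid on: G4.

G4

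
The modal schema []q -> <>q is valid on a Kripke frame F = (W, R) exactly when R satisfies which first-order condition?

Suppose □q→◇q is valid. At any x set V(q)=W. Then □q at x, so ◇q at x, so x has a successor.
The converse is a direct semantic check.
So the correspondent is seriality.

Seriality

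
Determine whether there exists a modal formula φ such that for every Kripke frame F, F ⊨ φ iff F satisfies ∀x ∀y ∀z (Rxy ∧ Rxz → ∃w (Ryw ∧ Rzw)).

Yes — defined by ◇□p → □◇p

The condition is convergence. A defining modal formula is ◇□p → □◇p.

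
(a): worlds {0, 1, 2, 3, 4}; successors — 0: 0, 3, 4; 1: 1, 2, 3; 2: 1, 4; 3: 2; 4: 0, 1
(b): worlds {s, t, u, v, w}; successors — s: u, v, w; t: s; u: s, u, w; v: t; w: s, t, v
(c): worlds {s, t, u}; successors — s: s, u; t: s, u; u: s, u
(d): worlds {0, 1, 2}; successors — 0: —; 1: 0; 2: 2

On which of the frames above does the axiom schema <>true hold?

Frame correspondent (Sahlqvist): forall x exists y Rxy — i.e. seriality.
(a): condition met.
(b): condition met.
(c): condition met.
(d): fails — world 0 has no successor.
Valid on: (a), (b), (c).

(a), (b), (c)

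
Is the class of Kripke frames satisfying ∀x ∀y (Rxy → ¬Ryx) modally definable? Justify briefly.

Any modally definable frame class is closed under surjective bounded morphisms.
The 4-cycle (worlds s,t,u,v with s→t→u→v→s) is asymmetric. Mapping every world to a single reflexive point • is a surjective bounded morphism, and the reflexive point is not asymmetric (R•• but asymmetry requires ¬R••).
Hence asymmetry is not modally definable.

Not definable by any modal formula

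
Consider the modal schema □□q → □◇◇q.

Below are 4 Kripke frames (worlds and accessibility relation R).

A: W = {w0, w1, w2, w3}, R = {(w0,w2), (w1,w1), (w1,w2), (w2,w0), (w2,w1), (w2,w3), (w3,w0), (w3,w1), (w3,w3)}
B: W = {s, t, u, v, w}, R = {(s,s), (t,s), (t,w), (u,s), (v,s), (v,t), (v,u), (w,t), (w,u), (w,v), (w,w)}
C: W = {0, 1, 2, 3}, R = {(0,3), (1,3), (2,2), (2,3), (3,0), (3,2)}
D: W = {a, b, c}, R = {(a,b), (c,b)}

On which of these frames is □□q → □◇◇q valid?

A, B, C

Frame correspondent (Sahlqvist): ∀x ∀z (xRz → ∃w (xR²w ∧ zR²w)) — i.e. a generalized confluence (Geach) condition.
A: holds.
B: holds.
C: holds.
D: fails — aRb but no w with aR²w and bR²w.
Valid on: A, B, C.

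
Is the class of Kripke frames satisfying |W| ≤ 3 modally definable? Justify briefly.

Modal frame validity is preserved under disjoint unions.
Any modal formula valid on each of 4 disjoint one-world frames is valid on their disjoint union (validity is preserved under disjoint unions). Each one-world frame has |W|=1≤3, but the union has |W|=4.
Hence having at most 3 worlds is not modally definable.

Not modally definable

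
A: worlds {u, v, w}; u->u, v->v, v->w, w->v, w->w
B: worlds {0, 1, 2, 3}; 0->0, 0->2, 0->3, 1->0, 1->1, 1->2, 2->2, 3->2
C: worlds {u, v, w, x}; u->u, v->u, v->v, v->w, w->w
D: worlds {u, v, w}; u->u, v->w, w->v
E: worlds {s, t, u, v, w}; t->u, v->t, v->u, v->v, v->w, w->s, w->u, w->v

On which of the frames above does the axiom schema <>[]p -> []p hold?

This is the axiom for the Euclidean property; its first-order frame correspondent is forall x forall y forall z (Rxy & Rxz -> Ryz).
A: holds.
B: fails — R02 and R00 but not R20.
C: fails — Rvw and Rvv but not Rwv.
D: fails — Rvw and Rvw but not Rww.
E: fails — Rtu and Rtu but not Ruu.
Valid on: A.

A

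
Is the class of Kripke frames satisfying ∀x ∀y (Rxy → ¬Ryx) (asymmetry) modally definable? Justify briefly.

No — not modally definable

Any modally definable frame class is closed under surjective bounded morphisms.
The 3-cycle (worlds a,b,c with a→b→c→a) is asymmetric. Mapping every world to a single reflexive point • is a surjective bounded morphism, and the reflexive point is not asymmetric (R•• but asymmetry requires ¬R••).
So the class is not modally definable.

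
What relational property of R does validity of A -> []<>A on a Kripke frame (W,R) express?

symmetry

Suppose A→□◇A is valid. Take Rxy and set V(A)={x}. Then A at x, so □◇A at x, so ◇A at y, so some z with Ryz has A; z=x, i.e. Ryx.
The converse is a direct semantic check.
Frame condition: forall x forall y (Rxy -> Ryx).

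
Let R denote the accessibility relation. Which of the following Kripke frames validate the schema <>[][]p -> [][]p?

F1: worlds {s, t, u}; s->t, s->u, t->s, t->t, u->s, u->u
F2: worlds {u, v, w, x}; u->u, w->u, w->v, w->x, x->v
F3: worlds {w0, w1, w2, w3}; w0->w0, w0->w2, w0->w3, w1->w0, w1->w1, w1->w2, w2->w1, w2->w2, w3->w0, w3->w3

F1

The schema corresponds to a generalized confluence (Geach) condition: forall x forall y forall z ((xRy & x R^2 z) -> exists w (y R^2 w & z = w)).
F1: ✓.
F2: fails — wRu, wR²v but no t with uR²t and v=t.
F3: fails — w0Rw2, w0R²w3 but no w with w2R²w and w3=w.
Valid on: F1.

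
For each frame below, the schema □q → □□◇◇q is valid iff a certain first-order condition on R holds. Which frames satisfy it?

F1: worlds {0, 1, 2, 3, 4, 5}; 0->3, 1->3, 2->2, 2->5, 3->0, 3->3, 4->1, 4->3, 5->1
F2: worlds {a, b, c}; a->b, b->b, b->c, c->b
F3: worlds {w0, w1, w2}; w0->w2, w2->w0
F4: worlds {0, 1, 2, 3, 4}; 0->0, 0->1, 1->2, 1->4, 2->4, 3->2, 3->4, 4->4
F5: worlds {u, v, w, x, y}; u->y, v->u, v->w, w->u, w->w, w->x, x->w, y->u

Frame correspondent (Sahlqvist): ∀x ∀z (xR²z → ∃w (xRw ∧ zR²w)) — i.e. a generalized confluence (Geach) condition.
F1: fails — 2R²1 but no w with 2Rw and 1R²w.
F2: condition met.
F3: fails — w0R²w0 but no w with w0Rw and w0R²w.
F4: fails — 0R²1 but no w with 0Rw and 1R²w.
F5: fails — uR²u but no t with uRt and uR²t.
Valid on: F2.

F2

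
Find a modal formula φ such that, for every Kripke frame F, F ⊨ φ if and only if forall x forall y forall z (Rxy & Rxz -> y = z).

◇r → □r

The condition is partial functionality. The CD schema ◇r → □r defines it.
Suppose ◇r→□r is valid. Take Rxy, Rxz and set V(r)={y}. Then ◇r at x, so □r at x, so r at z, i.e. z=y.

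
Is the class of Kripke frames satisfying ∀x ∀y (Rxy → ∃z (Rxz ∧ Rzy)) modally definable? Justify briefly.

This is a Sahlqvist condition; the C4 axiom □□p → □p defines it.
Suppose □□p→□p is valid. Take Rxy and set V(p)={w : xR²w}. Then □□p at x, so □p at x, so p at y, i.e. ∃z(Rxz∧Rzy).

Yes — defined by □□p → □p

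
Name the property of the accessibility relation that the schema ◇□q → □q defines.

Equivalently (dual form): ◇q → □◇q.
Suppose ◇q→□◇q is valid. Take Rxy, Rxz and set V(q)={y}. Then ◇q at x, so □◇q at x, so ◇q at z, so some w with Rzw has q; w=y, i.e. Rzy. By symmetry of the argument, Ryz.

the Euclidean property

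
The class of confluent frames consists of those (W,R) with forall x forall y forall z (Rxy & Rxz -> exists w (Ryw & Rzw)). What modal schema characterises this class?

This is convergence; the standard corresponding axiom is .2: ◇□s → □◇s.

◇□s → □◇s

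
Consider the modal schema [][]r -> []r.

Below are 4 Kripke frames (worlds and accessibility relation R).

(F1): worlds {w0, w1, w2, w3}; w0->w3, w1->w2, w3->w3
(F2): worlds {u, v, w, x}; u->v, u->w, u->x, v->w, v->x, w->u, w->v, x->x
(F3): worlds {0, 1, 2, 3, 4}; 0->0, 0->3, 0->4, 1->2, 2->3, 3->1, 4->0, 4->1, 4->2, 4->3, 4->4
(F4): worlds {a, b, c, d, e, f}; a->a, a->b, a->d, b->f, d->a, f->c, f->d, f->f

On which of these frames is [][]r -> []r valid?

(F4)

The schema corresponds to density: forall x forall y (Rxy -> exists z (Rxz & Rzy)).
(F1): fails — Rw1w2 but no z with Rw1z and Rzw2.
(F2): fails — Rwu but no z with Rwz and Rzu.
(F3): fails — R31 but no z with R3z and Rz1.
(F4): holds.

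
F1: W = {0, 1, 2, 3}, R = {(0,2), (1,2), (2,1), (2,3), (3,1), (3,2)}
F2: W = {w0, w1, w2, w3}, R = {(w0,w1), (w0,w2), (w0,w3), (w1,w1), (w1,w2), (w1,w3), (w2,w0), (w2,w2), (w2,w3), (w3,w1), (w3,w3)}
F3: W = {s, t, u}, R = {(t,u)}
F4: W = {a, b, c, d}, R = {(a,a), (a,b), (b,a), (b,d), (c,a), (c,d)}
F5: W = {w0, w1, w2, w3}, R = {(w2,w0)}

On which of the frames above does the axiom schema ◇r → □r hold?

Frame correspondent (Sahlqvist): ∀x ∀y ∀z (Rxy ∧ Rxz → y = z) — i.e. partial functionality.
F1: fails — 2 sees both 1 and 3.
F2: fails — w0 sees both w1 and w2.
F3: condition met.
F4: fails — a sees both a and b.
F5: condition met.
Valid on: F3, F5.

F3, F5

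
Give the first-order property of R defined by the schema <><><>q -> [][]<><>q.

This is a Sahlqvist (Geach-type) schema ◇^3□^0q → □^2◇^2q.
Minimal-valuation argument: fix x; take any y with xR^3y and any z with xR^2z. Set V(q) to the set of worlds R-reachable from y in exactly 0 steps. Then □^0q holds at y, so the antecedent holds at x; validity forces ◇^2q at z, giving a w with zR^2w and yR^0w.
First-order correspondent: forall x forall y forall z ((x R^3 y & x R^2 z) -> exists w (y = w & z R^2 w)).

forall x forall y forall z ((x R^3 y & x R^2 z) -> exists w (y = w & z R^2 w))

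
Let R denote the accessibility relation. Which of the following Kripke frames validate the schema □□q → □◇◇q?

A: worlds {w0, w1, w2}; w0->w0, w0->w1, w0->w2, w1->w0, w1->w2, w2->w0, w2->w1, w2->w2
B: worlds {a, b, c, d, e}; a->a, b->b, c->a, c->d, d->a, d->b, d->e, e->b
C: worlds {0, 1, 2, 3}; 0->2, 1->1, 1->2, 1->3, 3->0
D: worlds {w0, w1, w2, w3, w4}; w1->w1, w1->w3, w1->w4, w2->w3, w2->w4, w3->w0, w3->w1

A, B

This is the axiom for a generalized confluence (Geach) condition; its first-order frame correspondent is ∀x ∀z (xRz → ∃w (xR²w ∧ zR²w)).
A: holds.
B: holds.
C: fails — 0R2 but no w with 0R²w and 2R²w.
D: fails — w1Rw4 but no w with w1R²w and w4R²w.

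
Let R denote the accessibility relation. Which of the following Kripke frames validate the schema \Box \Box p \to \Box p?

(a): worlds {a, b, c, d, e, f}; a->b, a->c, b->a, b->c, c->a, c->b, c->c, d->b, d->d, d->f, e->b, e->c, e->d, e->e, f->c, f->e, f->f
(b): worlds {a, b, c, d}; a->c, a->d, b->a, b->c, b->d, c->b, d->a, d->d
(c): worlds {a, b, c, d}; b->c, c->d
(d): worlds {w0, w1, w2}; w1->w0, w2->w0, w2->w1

(a)

The schema corresponds to density: \forall x \forall y (Rxy \to \exists z (Rxz \wedge Rzy)).
(a): condition met.
(b): fails — Rcb but no z with Rcz and Rzb.
(c): fails — Rbc but no z with Rbz and Rzc.
(d): fails — Rw1w0 but no z with Rw1z and Rzw0.
Valid on: (a).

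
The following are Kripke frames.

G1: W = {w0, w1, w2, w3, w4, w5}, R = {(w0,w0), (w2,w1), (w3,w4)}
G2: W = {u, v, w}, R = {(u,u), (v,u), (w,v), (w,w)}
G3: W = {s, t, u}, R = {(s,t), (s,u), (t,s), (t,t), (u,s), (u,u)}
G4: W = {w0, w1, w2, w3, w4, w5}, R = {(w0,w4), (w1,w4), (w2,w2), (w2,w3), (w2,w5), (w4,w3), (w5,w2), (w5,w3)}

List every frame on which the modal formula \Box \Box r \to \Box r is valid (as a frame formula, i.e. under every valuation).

G2, G3

The schema corresponds to density: \forall x \forall y (Rxy \to \exists z (Rxz \wedge Rzy)).
G1: fails — Rw2w1 but no z with Rw2z and Rzw1.
G2: ✓.
G3: ✓.
G4: fails — Rw0w4 but no z with Rw0z and Rzw4.
Valid on: G2, G3.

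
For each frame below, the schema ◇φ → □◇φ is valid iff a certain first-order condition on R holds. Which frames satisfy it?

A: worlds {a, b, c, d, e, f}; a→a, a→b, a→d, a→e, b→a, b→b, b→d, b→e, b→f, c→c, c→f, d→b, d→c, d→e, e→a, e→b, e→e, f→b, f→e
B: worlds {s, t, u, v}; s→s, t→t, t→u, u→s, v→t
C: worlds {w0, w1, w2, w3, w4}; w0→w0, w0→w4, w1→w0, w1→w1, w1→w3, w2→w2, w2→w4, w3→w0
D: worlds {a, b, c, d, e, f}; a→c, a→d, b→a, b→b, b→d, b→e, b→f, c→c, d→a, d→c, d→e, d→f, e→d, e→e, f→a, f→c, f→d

none

Frame correspondent (Sahlqvist): ∀x ∀y ∀z (Rxy ∧ Rxz → Ryz) — i.e. the Euclidean property.
A: fails — Rae and Rad but not Red.
B: fails — Rtu and Rtt but not Rut.
C: fails — Rw0w4 and Rw0w4 but not Rw4w4.
D: fails — Rac and Rad but not Rcd.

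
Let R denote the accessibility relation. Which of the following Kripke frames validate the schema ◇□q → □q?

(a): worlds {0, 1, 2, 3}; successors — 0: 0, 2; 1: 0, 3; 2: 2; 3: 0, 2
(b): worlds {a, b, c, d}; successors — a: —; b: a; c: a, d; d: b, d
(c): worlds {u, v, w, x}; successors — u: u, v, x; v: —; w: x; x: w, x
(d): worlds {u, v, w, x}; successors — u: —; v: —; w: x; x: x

(d)

The schema corresponds to the Euclidean property: ∀x ∀y ∀z (Rxy ∧ Rxz → Ryz).
(a): fails — R02 and R00 but not R20.
(b): fails — Rba and Rba but not Raa.
(c): fails — Ruv and Ruv but not Rvv.
(d): holds.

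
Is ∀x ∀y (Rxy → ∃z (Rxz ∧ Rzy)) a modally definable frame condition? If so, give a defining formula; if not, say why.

Yes: it is density, defined by the C4 schema □□q → □q.
Suppose □□q→□q is valid. Take Rxy and set V(q)={w : xR²w}. Then □□q at x, so □q at x, so q at y, i.e. ∃z(Rxz∧Rzy).

Yes, by □□q → □q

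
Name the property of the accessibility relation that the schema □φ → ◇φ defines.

This is the D axiom.
It corresponds to seriality: ∀x ∃y Rxy.

seriality: ∀x ∃y Rxy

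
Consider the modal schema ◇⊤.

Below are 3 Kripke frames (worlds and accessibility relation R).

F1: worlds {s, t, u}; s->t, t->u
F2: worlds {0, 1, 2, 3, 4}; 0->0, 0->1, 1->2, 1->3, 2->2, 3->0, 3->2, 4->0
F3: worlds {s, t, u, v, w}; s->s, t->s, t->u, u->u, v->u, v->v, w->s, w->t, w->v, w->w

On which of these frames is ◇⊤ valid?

F2, F3

This is the axiom for seriality; its first-order frame correspondent is ∀x ∃y Rxy.
F1: fails — world u has no successor.
F2: satisfies the condition.
F3: satisfies the condition.
Valid on: F2, F3.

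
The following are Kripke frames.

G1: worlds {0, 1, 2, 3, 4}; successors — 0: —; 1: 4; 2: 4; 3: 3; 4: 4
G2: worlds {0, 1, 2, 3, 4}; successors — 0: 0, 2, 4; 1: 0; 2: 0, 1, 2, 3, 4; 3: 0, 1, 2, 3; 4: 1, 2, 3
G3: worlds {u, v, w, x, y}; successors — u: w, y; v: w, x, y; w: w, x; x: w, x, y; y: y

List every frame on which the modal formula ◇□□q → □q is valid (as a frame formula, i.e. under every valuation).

G1

The schema corresponds to a generalized confluence (Geach) condition: ∀x ∀y ∀z ((xRy ∧ xRz) → ∃w (yR²w ∧ z = w)).
G1: ✓.
G2: fails — 2R1, 2R1 but no w with 1R²w and 1=w.
G3: fails — uRy, uRw but no t with yR²t and w=t.
Valid on: G1.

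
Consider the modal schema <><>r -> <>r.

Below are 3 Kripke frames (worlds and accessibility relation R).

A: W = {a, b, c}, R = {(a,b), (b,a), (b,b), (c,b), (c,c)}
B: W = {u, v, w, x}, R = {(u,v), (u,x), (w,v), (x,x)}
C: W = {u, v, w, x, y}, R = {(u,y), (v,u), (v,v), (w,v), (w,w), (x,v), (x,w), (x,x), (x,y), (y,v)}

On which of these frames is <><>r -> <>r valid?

B

This is the axiom for transitivity; its first-order frame correspondent is forall x forall y forall z (Rxy & Ryz -> Rxz).
A: fails — Rab and Rba but not Raa.
B: satisfies the condition.
C: fails — Rvu and Ruy but not Rvy.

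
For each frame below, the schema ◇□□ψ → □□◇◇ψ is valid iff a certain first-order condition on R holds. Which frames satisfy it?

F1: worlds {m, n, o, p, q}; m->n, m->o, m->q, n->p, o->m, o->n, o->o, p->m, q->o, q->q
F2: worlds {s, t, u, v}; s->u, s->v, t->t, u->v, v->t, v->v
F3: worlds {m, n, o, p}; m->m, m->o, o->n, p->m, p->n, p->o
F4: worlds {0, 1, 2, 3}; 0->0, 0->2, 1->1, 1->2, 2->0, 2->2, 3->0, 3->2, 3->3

F2, F4

The schema corresponds to a generalized confluence (Geach) condition: ∀x ∀y ∀z ((xRy ∧ xR²z) → ∃w (yR²w ∧ zR²w)).
F1: fails — mRn, mR²p but no w with nR²w and pR²w.
F2: holds.
F3: fails — mRm, mR²n but no w with mR²w and nR²w.
F4: holds.
Valid on: F2, F4.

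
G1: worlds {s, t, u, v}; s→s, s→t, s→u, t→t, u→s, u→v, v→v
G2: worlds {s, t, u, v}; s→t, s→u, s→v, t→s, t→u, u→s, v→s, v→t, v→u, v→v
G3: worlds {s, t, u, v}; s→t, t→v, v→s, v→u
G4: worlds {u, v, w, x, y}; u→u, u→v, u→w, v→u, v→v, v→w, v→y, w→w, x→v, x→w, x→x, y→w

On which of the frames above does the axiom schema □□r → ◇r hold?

G1, G4

This is the axiom for a generalized confluence (Geach) condition; its first-order frame correspondent is ∀x ∃w (xR²w ∧ xRw).
G1: ✓.
G2: fails — at u but no w with uR²w and uRw.
G3: fails — at s but no w with sR²w and sRw.
G4: ✓.
Valid on: G1, G4.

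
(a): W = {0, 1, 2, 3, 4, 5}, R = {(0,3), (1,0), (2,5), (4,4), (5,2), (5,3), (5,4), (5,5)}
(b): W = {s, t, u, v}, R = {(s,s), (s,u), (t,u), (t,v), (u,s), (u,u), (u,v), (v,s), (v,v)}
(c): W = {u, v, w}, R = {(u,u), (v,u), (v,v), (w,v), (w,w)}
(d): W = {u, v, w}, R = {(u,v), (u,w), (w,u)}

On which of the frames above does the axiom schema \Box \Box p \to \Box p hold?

The schema corresponds to density: \forall x \forall y (Rxy \to \exists z (Rxz \wedge Rzy)).
(a): fails — R10 but no z with R1z and Rz0.
(b): satisfies the condition.
(c): satisfies the condition.
(d): fails — Ruv but no z with Ruz and Rzv.
Valid on: (b), (c).

(b), (c)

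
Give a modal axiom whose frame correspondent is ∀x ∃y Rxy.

□s → ◇s

The condition is seriality. The D schema □s → ◇s defines it.
Suppose □s→◇s is valid. At any x set V(s)=W. Then □s at x, so ◇s at x, so x has a successor.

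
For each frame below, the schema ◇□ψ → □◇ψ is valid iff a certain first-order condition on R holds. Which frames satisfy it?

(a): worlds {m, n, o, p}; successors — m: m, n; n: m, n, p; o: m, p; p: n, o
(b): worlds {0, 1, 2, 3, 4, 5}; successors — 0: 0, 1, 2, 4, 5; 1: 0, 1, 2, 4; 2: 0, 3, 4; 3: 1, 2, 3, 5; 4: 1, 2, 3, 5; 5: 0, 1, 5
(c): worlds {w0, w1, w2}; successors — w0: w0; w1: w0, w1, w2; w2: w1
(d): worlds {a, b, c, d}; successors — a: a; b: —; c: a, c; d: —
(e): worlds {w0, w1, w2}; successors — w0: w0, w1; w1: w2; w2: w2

(a), (b), (d)

This is the axiom for convergence; its first-order frame correspondent is ∀x ∀y ∀z (Rxy ∧ Rxz → ∃w (Ryw ∧ Rzw)).
(a): condition met.
(b): condition met.
(c): fails — Rw1w2 and Rw1w0 but w2 and w0 have no common successor.
(d): condition met.
(e): fails — Rw0w1 and Rw0w0 but w1 and w0 have no common successor.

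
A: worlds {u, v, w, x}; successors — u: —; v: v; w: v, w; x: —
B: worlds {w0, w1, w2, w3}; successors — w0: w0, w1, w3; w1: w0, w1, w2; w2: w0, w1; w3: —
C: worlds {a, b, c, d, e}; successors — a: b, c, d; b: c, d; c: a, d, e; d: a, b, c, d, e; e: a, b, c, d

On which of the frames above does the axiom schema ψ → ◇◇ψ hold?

This is the axiom for a generalized confluence (Geach) condition; its first-order frame correspondent is ∀x ∃w (x = w ∧ xR²w).
A: fails — at u but no t with u=t and uR²t.
B: fails — at w3 but no w with w3=w and w3R²w.
C: holds.
Valid on: C.

C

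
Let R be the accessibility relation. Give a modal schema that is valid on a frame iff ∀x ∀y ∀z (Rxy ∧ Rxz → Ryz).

◇ψ → □◇ψ

The condition is the Euclidean property. The 5 schema ◇ψ → □◇ψ defines it.
Suppose ◇ψ→□◇ψ is valid. Take Rxy, Rxz and set V(ψ)={y}. Then ◇ψ at x, so □◇ψ at x, so ◇ψ at z, so some w with Rzw has ψ; w=y, i.e. Rzy. By symmetry of the argument, Ryz.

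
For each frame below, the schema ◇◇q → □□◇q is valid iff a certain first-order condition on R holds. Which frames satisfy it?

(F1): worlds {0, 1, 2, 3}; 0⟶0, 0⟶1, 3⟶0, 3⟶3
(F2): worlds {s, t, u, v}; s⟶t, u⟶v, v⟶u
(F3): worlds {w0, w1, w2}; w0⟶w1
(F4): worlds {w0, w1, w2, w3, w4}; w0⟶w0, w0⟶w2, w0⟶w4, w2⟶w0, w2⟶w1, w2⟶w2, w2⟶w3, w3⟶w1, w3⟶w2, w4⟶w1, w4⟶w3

The schema corresponds to a generalized confluence (Geach) condition: ∀x ∀y ∀z ((xR²y ∧ xR²z) → ∃w (y = w ∧ zRw)).
(F1): fails — 0R²0, 0R²1 but no w with 0=w and 1Rw.
(F2): fails — uR²u, uR²u but no w with u=w and uRw.
(F3): condition met.
(F4): fails — w0R²w0, w0R²w1 but no w with w0=w and w1Rw.
Valid on: (F3).

(F3)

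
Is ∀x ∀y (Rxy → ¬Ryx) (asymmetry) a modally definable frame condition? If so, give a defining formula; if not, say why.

Not definable by any modal formula

If a class were modally definable it would be closed under surjective bounded morphisms (Goldblatt–Thomason).
The 4-cycle (worlds w0,w1,w2,w3 with w0→w1→w2→w3→w0) is asymmetric. Mapping every world to a single reflexive point • is a surjective bounded morphism, and the reflexive point is not asymmetric (R•• but asymmetry requires ¬R••).
So the class is not modally definable.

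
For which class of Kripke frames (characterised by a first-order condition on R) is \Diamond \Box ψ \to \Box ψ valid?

Equivalently (dual form): ◇ψ → □◇ψ.
Suppose ◇ψ→□◇ψ is valid. Take Rxy, Rxz and set V(ψ)={y}. Then ◇ψ at x, so □◇ψ at x, so ◇ψ at z, so some w with Rzw has ψ; w=y, i.e. Rzy. By symmetry of the argument, Ryz.
Conversely, any frame satisfying \forall x \forall y \forall z (Rxy \wedge Rxz \to Ryz) validates the schema.
Frame condition: \forall x \forall y \forall z (Rxy \wedge Rxz \to Ryz).

The Euclidean property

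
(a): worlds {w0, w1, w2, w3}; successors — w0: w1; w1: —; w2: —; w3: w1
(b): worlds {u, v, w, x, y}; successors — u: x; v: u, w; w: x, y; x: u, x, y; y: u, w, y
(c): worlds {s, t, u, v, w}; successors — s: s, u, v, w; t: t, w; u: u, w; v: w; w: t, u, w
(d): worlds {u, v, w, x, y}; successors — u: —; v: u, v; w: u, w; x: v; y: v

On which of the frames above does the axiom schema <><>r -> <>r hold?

This is the axiom for transitivity; its first-order frame correspondent is forall x forall y forall z (Rxy & Ryz -> Rxz).
(a): holds.
(b): fails — Rwx and Rxu but not Rwu.
(c): fails — Ruw and Rwt but not Rut.
(d): fails — Ryv and Rvu but not Ryu.

(a)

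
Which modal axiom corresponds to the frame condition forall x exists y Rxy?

□p → ◇p

This is seriality; the standard corresponding axiom is D: □p → ◇p.
Suppose □p→◇p is valid. At any x set V(p)=W. Then □p at x, so ◇p at x, so x has a successor.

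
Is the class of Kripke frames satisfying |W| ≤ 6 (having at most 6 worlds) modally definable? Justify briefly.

Not modally definable

If a class were modally definable it would be closed under disjoint unions (Goldblatt–Thomason).
Any modal formula valid on each of 7 disjoint one-world frames is valid on their disjoint union (validity is preserved under disjoint unions). Each one-world frame has |W|=1≤6, but the union has |W|=7.
Hence having at most 6 worlds is not modally definable.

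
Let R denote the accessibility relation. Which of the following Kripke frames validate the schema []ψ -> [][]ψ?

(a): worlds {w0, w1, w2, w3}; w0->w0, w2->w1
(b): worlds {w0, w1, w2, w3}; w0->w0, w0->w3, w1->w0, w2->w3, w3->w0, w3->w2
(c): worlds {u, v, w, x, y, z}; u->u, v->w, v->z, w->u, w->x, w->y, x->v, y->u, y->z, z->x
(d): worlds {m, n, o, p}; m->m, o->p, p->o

(a)

The schema corresponds to transitivity: forall x forall y forall z (Rxy & Ryz -> Rxz).
(a): condition met.
(b): fails — Rw1w0 and Rw0w3 but not Rw1w3.
(c): fails — Rwx and Rxv but not Rwv.
(d): fails — Rop and Rpo but not Roo.
Valid on: (a).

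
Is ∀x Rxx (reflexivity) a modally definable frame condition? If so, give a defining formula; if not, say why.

This is a Sahlqvist condition; the T axiom □r → r defines it.
Suppose □r→r is valid. At any x set V(r)={w : Rxw}. Then □r holds at x, so r holds at x, i.e. Rxx.

Definable; □r → r defines it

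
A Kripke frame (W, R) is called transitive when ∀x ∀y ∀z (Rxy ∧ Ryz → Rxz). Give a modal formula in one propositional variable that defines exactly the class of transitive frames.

□s → □□s

This is transitivity; the standard corresponding axiom is 4: □s → □□s.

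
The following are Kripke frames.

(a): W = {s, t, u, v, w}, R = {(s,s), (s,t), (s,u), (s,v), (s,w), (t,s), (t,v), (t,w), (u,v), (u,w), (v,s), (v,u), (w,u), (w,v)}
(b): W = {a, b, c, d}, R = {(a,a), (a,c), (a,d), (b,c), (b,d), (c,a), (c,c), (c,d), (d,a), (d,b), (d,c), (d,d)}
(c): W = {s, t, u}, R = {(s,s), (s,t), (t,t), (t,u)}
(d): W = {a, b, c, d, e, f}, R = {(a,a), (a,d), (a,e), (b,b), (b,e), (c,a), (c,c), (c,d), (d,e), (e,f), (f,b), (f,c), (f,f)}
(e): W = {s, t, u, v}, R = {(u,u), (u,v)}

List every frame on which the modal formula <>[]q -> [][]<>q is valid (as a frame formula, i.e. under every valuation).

(b)

Frame correspondent (Sahlqvist): forall x forall y forall z ((xRy & x R^2 z) -> exists w (yRw & zRw)) — i.e. a generalized confluence (Geach) condition.
(a): fails — sRu, sR²v but no w* with uRw* and vRw*.
(b): satisfies the condition.
(c): fails — sRs, sR²u but no w with sRw and uRw.
(d): fails — aRa, aR²e but no w with aRw and eRw.
(e): fails — uRu, uR²v but no w with uRw and vRw.
Valid on: (b).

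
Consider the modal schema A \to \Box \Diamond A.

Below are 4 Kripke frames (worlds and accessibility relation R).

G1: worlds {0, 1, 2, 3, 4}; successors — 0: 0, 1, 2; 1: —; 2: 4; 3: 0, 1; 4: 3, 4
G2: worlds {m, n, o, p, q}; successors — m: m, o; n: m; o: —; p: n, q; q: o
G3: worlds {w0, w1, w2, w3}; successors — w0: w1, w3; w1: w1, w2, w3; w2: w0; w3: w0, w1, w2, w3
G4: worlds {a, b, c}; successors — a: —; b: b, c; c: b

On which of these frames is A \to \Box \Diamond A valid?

G4

Frame correspondent (Sahlqvist): \forall x \forall y (Rxy \to Ryx) — i.e. symmetry.
G1: fails — R02 but not R20.
G2: fails — Rpn but not Rnp.
G3: fails — Rw1w2 but not Rw2w1.
G4: satisfies the condition.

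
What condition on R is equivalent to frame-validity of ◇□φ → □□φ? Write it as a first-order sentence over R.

∀x ∀y ∀z ((xRy ∧ xR²z) → ∃w (yRw ∧ z = w))

This is a Sahlqvist (Geach-type) schema ◇^1□^1φ → □^2◇^0φ.
Minimal-valuation argument: fix x; take any y with xR^1y and any z with xR^2z. Set V(φ) to the set of worlds R-reachable from y in exactly 1 step. Then □^1φ holds at y, so the antecedent holds at x; validity forces ◇^0φ at z, giving a w with zR^0w and yR^1w.
First-order correspondent: ∀x ∀y ∀z ((xRy ∧ xR²z) → ∃w (yRw ∧ z = w)).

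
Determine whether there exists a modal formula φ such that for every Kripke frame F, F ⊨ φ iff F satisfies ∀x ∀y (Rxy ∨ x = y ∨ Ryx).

No — not modally definable

Modal frame validity is preserved under disjoint unions.
Take 2 disjoint single-world reflexive frames: each is trivially connected, but their disjoint union has 2 worlds with no edge between distinct components, so it is not connected.
So no modal formula (or set of formulas) defines exactly the connected frames.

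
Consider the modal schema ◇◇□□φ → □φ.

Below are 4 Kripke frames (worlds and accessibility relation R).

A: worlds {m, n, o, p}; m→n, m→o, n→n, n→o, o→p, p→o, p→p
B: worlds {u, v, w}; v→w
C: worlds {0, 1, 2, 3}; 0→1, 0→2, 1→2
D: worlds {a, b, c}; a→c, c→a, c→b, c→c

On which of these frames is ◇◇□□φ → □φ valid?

B

Frame correspondent (Sahlqvist): ∀x ∀y ∀z ((xR²y ∧ xRz) → ∃w (yR²w ∧ z = w)) — i.e. a generalized confluence (Geach) condition.
A: fails — mR²o, mRn but no w with oR²w and n=w.
B: holds.
C: fails — 0R²2, 0R1 but no w with 2R²w and 1=w.
D: fails — aR²b, aRc but no w with bR²w and c=w.
Valid on: B.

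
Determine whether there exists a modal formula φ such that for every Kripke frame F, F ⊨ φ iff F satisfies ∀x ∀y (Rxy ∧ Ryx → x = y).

Any modally definable frame class is closed under surjective bounded morphisms.
The 8-cycle (worlds w0,w1,w2,w3,w4,w5,w6,w7 with w0→w1→w2→w3→w4→w5→w6→w7→w0) is antisymmetric. Sending even-indexed worlds to s and odd-indexed worlds to t is a surjective bounded morphism onto the two-world frame with s↔t, which is not antisymmetric.
So no modal formula (or set of formulas) defines exactly the antisymmetric frames.

Not modally definable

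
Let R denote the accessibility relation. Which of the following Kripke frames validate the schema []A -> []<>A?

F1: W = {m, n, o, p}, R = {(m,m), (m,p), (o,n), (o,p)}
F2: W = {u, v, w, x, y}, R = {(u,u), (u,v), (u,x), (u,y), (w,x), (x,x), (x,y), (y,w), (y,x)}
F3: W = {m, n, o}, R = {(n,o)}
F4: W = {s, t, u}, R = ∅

F4

The schema corresponds to a generalized confluence (Geach) condition: forall x forall z (xRz -> exists w (xRw & zRw)).
F1: fails — mRp but no w with mRw and pRw.
F2: fails — uRv but no t with uRt and vRt.
F3: fails — nRo but no w with nRw and oRw.
F4: ✓.
Valid on: F4.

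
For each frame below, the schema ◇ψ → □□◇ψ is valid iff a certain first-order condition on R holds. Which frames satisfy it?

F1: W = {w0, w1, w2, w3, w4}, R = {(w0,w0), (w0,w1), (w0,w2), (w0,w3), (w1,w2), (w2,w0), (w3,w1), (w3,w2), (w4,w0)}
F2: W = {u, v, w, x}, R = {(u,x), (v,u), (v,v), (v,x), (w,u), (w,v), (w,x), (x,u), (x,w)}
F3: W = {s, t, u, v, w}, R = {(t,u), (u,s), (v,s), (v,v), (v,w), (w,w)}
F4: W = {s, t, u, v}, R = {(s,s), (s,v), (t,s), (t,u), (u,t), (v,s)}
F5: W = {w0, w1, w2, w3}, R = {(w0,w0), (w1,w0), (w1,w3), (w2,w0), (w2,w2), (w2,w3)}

none

This is the axiom for a generalized confluence (Geach) condition; its first-order frame correspondent is ∀x ∀y ∀z ((xRy ∧ xR²z) → ∃w (y = w ∧ zRw)).
F1: fails — w0Rw0, w0R²w1 but no w with w0=w and w1Rw.
F2: fails — vRu, vR²u but no t with u=t and uRt.
F3: fails — tRu, tR²s but no w* with u=w* and sRw*.
F4: fails — sRv, sR²v but no w with v=w and vRw.
F5: fails — w1Rw3, w1R²w0 but no w with w3=w and w0Rw.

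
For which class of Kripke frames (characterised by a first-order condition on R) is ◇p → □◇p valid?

This schema is the 5 axiom.
It corresponds to the Euclidean property: ∀x ∀y ∀z (Rxy ∧ Rxz → Ryz).

the Euclidean property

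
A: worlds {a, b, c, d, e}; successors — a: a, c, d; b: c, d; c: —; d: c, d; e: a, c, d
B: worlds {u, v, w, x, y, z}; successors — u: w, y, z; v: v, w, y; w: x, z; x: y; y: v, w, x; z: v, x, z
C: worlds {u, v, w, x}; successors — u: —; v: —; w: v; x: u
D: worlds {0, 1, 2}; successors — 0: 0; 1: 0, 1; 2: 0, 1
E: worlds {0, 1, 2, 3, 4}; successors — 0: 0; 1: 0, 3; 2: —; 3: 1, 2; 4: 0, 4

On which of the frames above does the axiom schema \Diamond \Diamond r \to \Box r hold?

Frame correspondent (Sahlqvist): \forall x \forall y \forall z ((x R^2 y \wedge xRz) \to \exists w (y = w \wedge z = w)) — i.e. a generalized confluence (Geach) condition.
A: fails — aR²a, aRc but a ≠ c.
B: fails — uR²v, uRw but v ≠ w.
C: holds.
D: fails — 1R²0, 1R1 but 0 ≠ 1.
E: fails — 1R²0, 1R3 but 0 ≠ 3.

C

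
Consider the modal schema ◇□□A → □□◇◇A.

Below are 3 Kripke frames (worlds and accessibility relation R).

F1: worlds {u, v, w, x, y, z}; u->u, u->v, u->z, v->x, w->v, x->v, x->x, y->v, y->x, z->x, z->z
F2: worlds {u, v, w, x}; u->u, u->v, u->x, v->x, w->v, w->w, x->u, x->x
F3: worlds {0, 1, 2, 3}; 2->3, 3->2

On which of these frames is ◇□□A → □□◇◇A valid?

The schema corresponds to a generalized confluence (Geach) condition: ∀x ∀y ∀z ((xRy ∧ xR²z) → ∃w (yR²w ∧ zR²w)).
F1: ✓.
F2: ✓.
F3: fails — 2R3, 2R²2 but no w with 3R²w and 2R²w.

F1, F2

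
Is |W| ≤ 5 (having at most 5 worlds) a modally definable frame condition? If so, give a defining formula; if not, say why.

No

If a class were modally definable it would be closed under disjoint unions (Goldblatt–Thomason).
Any modal formula valid on each of 6 disjoint one-world frames is valid on their disjoint union (validity is preserved under disjoint unions). Each one-world frame has |W|=1≤5, but the union has |W|=6.
So no modal formula (or set of formulas) defines exactly the |W|≤5 frames.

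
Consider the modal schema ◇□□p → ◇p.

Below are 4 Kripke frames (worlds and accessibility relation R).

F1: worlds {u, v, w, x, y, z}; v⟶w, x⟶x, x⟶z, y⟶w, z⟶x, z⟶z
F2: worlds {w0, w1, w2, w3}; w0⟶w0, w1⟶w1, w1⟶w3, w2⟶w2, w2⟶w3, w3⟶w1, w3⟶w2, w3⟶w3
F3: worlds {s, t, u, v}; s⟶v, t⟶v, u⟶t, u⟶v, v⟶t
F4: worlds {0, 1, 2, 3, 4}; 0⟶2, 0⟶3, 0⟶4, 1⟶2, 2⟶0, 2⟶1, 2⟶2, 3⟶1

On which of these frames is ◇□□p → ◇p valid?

F2, F3

Frame correspondent (Sahlqvist): ∀x ∀y (xRy → ∃w (yR²w ∧ xRw)) — i.e. a generalized confluence (Geach) condition.
F1: fails — vRw but no t with wR²t and vRt.
F2: holds.
F3: holds.
F4: fails — 0R4 but no w with 4R²w and 0Rw.
Valid on: F2, F3.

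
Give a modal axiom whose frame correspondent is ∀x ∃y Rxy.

□p → ◇p

This is seriality; the standard corresponding axiom is D: □p → ◇p.
Suppose □p→◇p is valid. At any x set V(p)=W. Then □p at x, so ◇p at x, so x has a successor.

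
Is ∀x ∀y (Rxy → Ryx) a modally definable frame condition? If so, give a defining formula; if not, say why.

Definable; r → □◇r defines it

The condition is symmetry. A defining modal formula is r → □◇r.
Suppose r→□◇r is valid. Take Rxy and set V(r)={x}. Then r at x, so □◇r at x, so ◇r at y, so some z with Ryz has r; z=x, i.e. Ryx.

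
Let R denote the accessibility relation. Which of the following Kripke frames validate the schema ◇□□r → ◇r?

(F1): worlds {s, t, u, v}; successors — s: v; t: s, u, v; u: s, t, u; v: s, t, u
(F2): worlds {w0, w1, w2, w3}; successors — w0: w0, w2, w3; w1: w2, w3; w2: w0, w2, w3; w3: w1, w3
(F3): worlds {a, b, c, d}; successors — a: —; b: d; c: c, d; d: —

(F1), (F2)

Frame correspondent (Sahlqvist): ∀x ∀y (xRy → ∃w (yR²w ∧ xRw)) — i.e. a generalized confluence (Geach) condition.
(F1): ✓.
(F2): ✓.
(F3): fails — bRd but no w with dR²w and bRw.
Valid on: (F1), (F2).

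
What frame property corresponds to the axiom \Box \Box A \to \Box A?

Suppose □□A→□A is valid. Take Rxy and set V(A)={w : xR²w}. Then □□A at x, so □A at x, so A at y, i.e. ∃z(Rxz∧Rzy).

density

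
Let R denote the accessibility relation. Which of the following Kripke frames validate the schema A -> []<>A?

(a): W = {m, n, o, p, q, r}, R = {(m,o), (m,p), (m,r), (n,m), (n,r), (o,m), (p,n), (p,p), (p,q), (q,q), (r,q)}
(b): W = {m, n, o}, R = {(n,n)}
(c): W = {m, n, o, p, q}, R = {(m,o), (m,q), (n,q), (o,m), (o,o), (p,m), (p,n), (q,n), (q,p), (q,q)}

The schema corresponds to symmetry: forall x forall y (Rxy -> Ryx).
(a): fails — Rnr but not Rrn.
(b): condition met.
(c): fails — Rpm but not Rmp.
Valid on: (b).

(b)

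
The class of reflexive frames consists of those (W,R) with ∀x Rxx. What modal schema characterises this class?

□q → q

The condition is reflexivity. The T schema □q → q defines it.
Suppose □q→q is valid. At any x set V(q)={w : Rxw}. Then □q holds at x, so q holds at x, i.e. Rxx.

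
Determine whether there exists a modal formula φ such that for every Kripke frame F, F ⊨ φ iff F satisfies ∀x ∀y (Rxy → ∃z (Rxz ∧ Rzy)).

Yes: it is density, defined by the C4 schema □□r → □r.
Suppose □□r→□r is valid. Take Rxy and set V(r)={w : xR²w}. Then □□r at x, so □r at x, so r at y, i.e. ∃z(Rxz∧Rzy).

Yes — defined by □□r → □r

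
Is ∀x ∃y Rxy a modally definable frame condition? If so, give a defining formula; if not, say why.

The condition is seriality. A defining modal formula is □r → ◇r.
Suppose □r→◇r is valid. At any x set V(r)=W. Then □r at x, so ◇r at x, so x has a successor.

Definable; □r → ◇r defines it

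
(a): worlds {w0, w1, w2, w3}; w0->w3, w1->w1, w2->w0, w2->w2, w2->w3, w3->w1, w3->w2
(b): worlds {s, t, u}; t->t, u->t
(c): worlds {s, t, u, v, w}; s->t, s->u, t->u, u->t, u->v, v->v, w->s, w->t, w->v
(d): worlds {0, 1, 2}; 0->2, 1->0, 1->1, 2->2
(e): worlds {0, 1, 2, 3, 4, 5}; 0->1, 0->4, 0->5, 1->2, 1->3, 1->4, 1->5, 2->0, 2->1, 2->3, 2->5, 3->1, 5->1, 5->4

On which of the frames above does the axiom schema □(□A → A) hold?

(b)

Frame correspondent (Sahlqvist): ∀x ∀y (Rxy → Ryy) — i.e. shift-reflexivity.
(a): fails — Rw0w3 but not Rw3w3.
(b): holds.
(c): fails — Rwt but not Rtt.
(d): fails — R10 but not R00.
(e): fails — R31 but not R11.
Valid on: (b).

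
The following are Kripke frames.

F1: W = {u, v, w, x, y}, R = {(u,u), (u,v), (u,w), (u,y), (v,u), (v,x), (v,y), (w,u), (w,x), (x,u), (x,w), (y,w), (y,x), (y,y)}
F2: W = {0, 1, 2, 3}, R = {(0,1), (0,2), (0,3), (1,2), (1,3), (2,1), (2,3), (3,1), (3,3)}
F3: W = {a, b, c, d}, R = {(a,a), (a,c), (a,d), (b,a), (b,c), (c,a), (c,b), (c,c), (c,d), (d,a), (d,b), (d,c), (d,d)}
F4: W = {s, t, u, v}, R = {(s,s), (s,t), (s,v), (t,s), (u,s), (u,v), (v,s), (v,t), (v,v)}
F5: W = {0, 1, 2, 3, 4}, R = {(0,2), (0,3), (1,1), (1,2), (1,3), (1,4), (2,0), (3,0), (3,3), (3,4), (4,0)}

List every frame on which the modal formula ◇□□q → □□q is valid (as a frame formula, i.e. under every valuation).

F3, F4

The schema corresponds to a generalized confluence (Geach) condition: ∀x ∀y ∀z ((xRy ∧ xR²z) → ∃w (yR²w ∧ z = w)).
F1: fails — uRw, uR²x but no t with wR²t and x=t.
F2: fails — 0R1, 0R²2 but no w with 1R²w and 2=w.
F3: satisfies the condition.
F4: satisfies the condition.
F5: fails — 0R2, 0R²0 but no w with 2R²w and 0=w.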